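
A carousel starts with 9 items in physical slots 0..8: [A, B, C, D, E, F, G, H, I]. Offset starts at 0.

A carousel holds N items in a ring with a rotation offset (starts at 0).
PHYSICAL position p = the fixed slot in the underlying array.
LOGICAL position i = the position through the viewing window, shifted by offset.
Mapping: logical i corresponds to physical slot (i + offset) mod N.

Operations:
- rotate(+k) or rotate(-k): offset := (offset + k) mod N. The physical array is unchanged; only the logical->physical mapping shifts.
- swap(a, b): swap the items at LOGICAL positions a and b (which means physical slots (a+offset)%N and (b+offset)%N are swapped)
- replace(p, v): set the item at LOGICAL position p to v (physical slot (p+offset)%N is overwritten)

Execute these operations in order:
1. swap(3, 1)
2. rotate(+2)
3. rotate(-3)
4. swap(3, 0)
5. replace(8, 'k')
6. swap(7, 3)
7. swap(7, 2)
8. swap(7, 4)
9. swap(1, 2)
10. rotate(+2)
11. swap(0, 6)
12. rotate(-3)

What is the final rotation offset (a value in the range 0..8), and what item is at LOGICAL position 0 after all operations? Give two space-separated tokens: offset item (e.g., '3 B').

After op 1 (swap(3, 1)): offset=0, physical=[A,D,C,B,E,F,G,H,I], logical=[A,D,C,B,E,F,G,H,I]
After op 2 (rotate(+2)): offset=2, physical=[A,D,C,B,E,F,G,H,I], logical=[C,B,E,F,G,H,I,A,D]
After op 3 (rotate(-3)): offset=8, physical=[A,D,C,B,E,F,G,H,I], logical=[I,A,D,C,B,E,F,G,H]
After op 4 (swap(3, 0)): offset=8, physical=[A,D,I,B,E,F,G,H,C], logical=[C,A,D,I,B,E,F,G,H]
After op 5 (replace(8, 'k')): offset=8, physical=[A,D,I,B,E,F,G,k,C], logical=[C,A,D,I,B,E,F,G,k]
After op 6 (swap(7, 3)): offset=8, physical=[A,D,G,B,E,F,I,k,C], logical=[C,A,D,G,B,E,F,I,k]
After op 7 (swap(7, 2)): offset=8, physical=[A,I,G,B,E,F,D,k,C], logical=[C,A,I,G,B,E,F,D,k]
After op 8 (swap(7, 4)): offset=8, physical=[A,I,G,D,E,F,B,k,C], logical=[C,A,I,G,D,E,F,B,k]
After op 9 (swap(1, 2)): offset=8, physical=[I,A,G,D,E,F,B,k,C], logical=[C,I,A,G,D,E,F,B,k]
After op 10 (rotate(+2)): offset=1, physical=[I,A,G,D,E,F,B,k,C], logical=[A,G,D,E,F,B,k,C,I]
After op 11 (swap(0, 6)): offset=1, physical=[I,k,G,D,E,F,B,A,C], logical=[k,G,D,E,F,B,A,C,I]
After op 12 (rotate(-3)): offset=7, physical=[I,k,G,D,E,F,B,A,C], logical=[A,C,I,k,G,D,E,F,B]

Answer: 7 A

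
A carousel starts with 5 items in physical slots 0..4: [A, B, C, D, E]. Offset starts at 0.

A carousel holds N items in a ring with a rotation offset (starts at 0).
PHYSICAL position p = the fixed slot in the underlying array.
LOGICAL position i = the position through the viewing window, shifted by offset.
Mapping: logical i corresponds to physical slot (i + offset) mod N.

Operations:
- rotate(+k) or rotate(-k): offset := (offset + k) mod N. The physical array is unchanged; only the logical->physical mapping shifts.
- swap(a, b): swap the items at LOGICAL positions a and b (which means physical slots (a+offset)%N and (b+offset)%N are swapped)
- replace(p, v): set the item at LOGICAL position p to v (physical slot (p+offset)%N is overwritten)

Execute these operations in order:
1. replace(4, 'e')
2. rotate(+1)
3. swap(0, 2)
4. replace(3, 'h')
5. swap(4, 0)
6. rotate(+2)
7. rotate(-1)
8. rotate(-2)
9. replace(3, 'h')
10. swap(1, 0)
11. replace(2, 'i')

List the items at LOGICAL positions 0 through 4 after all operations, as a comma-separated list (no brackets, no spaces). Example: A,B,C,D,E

After op 1 (replace(4, 'e')): offset=0, physical=[A,B,C,D,e], logical=[A,B,C,D,e]
After op 2 (rotate(+1)): offset=1, physical=[A,B,C,D,e], logical=[B,C,D,e,A]
After op 3 (swap(0, 2)): offset=1, physical=[A,D,C,B,e], logical=[D,C,B,e,A]
After op 4 (replace(3, 'h')): offset=1, physical=[A,D,C,B,h], logical=[D,C,B,h,A]
After op 5 (swap(4, 0)): offset=1, physical=[D,A,C,B,h], logical=[A,C,B,h,D]
After op 6 (rotate(+2)): offset=3, physical=[D,A,C,B,h], logical=[B,h,D,A,C]
After op 7 (rotate(-1)): offset=2, physical=[D,A,C,B,h], logical=[C,B,h,D,A]
After op 8 (rotate(-2)): offset=0, physical=[D,A,C,B,h], logical=[D,A,C,B,h]
After op 9 (replace(3, 'h')): offset=0, physical=[D,A,C,h,h], logical=[D,A,C,h,h]
After op 10 (swap(1, 0)): offset=0, physical=[A,D,C,h,h], logical=[A,D,C,h,h]
After op 11 (replace(2, 'i')): offset=0, physical=[A,D,i,h,h], logical=[A,D,i,h,h]

Answer: A,D,i,h,h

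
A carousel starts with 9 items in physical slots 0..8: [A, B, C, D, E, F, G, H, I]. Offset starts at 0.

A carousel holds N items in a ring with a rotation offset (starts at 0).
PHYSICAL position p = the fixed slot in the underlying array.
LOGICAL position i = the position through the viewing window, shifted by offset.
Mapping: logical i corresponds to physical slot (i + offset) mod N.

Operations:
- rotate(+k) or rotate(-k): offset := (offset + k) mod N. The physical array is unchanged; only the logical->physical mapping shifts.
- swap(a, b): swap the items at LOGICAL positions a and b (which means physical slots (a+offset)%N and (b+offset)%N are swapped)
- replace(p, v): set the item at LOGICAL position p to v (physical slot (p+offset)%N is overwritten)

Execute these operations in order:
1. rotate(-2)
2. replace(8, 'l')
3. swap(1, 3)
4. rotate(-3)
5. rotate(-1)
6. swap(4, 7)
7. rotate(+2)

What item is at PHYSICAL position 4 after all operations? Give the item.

Answer: E

Derivation:
After op 1 (rotate(-2)): offset=7, physical=[A,B,C,D,E,F,G,H,I], logical=[H,I,A,B,C,D,E,F,G]
After op 2 (replace(8, 'l')): offset=7, physical=[A,B,C,D,E,F,l,H,I], logical=[H,I,A,B,C,D,E,F,l]
After op 3 (swap(1, 3)): offset=7, physical=[A,I,C,D,E,F,l,H,B], logical=[H,B,A,I,C,D,E,F,l]
After op 4 (rotate(-3)): offset=4, physical=[A,I,C,D,E,F,l,H,B], logical=[E,F,l,H,B,A,I,C,D]
After op 5 (rotate(-1)): offset=3, physical=[A,I,C,D,E,F,l,H,B], logical=[D,E,F,l,H,B,A,I,C]
After op 6 (swap(4, 7)): offset=3, physical=[A,H,C,D,E,F,l,I,B], logical=[D,E,F,l,I,B,A,H,C]
After op 7 (rotate(+2)): offset=5, physical=[A,H,C,D,E,F,l,I,B], logical=[F,l,I,B,A,H,C,D,E]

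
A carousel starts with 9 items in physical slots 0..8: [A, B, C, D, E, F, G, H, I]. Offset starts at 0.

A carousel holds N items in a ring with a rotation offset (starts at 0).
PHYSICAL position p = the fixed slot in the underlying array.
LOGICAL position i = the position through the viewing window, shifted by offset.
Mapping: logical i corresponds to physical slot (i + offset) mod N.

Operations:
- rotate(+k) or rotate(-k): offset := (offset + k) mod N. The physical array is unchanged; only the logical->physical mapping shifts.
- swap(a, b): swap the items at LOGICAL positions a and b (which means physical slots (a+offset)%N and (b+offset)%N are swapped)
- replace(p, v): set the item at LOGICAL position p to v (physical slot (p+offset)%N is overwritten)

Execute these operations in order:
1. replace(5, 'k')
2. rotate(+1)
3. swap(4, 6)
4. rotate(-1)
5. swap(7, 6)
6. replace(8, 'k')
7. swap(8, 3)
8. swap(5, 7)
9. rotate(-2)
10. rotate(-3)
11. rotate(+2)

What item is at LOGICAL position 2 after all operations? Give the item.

Answer: D

Derivation:
After op 1 (replace(5, 'k')): offset=0, physical=[A,B,C,D,E,k,G,H,I], logical=[A,B,C,D,E,k,G,H,I]
After op 2 (rotate(+1)): offset=1, physical=[A,B,C,D,E,k,G,H,I], logical=[B,C,D,E,k,G,H,I,A]
After op 3 (swap(4, 6)): offset=1, physical=[A,B,C,D,E,H,G,k,I], logical=[B,C,D,E,H,G,k,I,A]
After op 4 (rotate(-1)): offset=0, physical=[A,B,C,D,E,H,G,k,I], logical=[A,B,C,D,E,H,G,k,I]
After op 5 (swap(7, 6)): offset=0, physical=[A,B,C,D,E,H,k,G,I], logical=[A,B,C,D,E,H,k,G,I]
After op 6 (replace(8, 'k')): offset=0, physical=[A,B,C,D,E,H,k,G,k], logical=[A,B,C,D,E,H,k,G,k]
After op 7 (swap(8, 3)): offset=0, physical=[A,B,C,k,E,H,k,G,D], logical=[A,B,C,k,E,H,k,G,D]
After op 8 (swap(5, 7)): offset=0, physical=[A,B,C,k,E,G,k,H,D], logical=[A,B,C,k,E,G,k,H,D]
After op 9 (rotate(-2)): offset=7, physical=[A,B,C,k,E,G,k,H,D], logical=[H,D,A,B,C,k,E,G,k]
After op 10 (rotate(-3)): offset=4, physical=[A,B,C,k,E,G,k,H,D], logical=[E,G,k,H,D,A,B,C,k]
After op 11 (rotate(+2)): offset=6, physical=[A,B,C,k,E,G,k,H,D], logical=[k,H,D,A,B,C,k,E,G]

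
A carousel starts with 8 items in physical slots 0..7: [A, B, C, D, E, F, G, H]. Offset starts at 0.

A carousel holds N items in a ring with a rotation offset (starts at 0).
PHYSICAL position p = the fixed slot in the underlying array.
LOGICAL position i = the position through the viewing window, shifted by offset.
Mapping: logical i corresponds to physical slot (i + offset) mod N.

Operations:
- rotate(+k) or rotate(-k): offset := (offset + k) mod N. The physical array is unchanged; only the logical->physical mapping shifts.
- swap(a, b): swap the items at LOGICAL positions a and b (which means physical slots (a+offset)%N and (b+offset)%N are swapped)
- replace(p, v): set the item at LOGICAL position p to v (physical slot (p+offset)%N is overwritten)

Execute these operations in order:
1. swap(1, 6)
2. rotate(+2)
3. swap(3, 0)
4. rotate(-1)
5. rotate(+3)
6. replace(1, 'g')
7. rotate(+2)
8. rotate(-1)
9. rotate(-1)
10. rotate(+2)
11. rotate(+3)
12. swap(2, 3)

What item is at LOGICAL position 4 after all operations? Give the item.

After op 1 (swap(1, 6)): offset=0, physical=[A,G,C,D,E,F,B,H], logical=[A,G,C,D,E,F,B,H]
After op 2 (rotate(+2)): offset=2, physical=[A,G,C,D,E,F,B,H], logical=[C,D,E,F,B,H,A,G]
After op 3 (swap(3, 0)): offset=2, physical=[A,G,F,D,E,C,B,H], logical=[F,D,E,C,B,H,A,G]
After op 4 (rotate(-1)): offset=1, physical=[A,G,F,D,E,C,B,H], logical=[G,F,D,E,C,B,H,A]
After op 5 (rotate(+3)): offset=4, physical=[A,G,F,D,E,C,B,H], logical=[E,C,B,H,A,G,F,D]
After op 6 (replace(1, 'g')): offset=4, physical=[A,G,F,D,E,g,B,H], logical=[E,g,B,H,A,G,F,D]
After op 7 (rotate(+2)): offset=6, physical=[A,G,F,D,E,g,B,H], logical=[B,H,A,G,F,D,E,g]
After op 8 (rotate(-1)): offset=5, physical=[A,G,F,D,E,g,B,H], logical=[g,B,H,A,G,F,D,E]
After op 9 (rotate(-1)): offset=4, physical=[A,G,F,D,E,g,B,H], logical=[E,g,B,H,A,G,F,D]
After op 10 (rotate(+2)): offset=6, physical=[A,G,F,D,E,g,B,H], logical=[B,H,A,G,F,D,E,g]
After op 11 (rotate(+3)): offset=1, physical=[A,G,F,D,E,g,B,H], logical=[G,F,D,E,g,B,H,A]
After op 12 (swap(2, 3)): offset=1, physical=[A,G,F,E,D,g,B,H], logical=[G,F,E,D,g,B,H,A]

Answer: g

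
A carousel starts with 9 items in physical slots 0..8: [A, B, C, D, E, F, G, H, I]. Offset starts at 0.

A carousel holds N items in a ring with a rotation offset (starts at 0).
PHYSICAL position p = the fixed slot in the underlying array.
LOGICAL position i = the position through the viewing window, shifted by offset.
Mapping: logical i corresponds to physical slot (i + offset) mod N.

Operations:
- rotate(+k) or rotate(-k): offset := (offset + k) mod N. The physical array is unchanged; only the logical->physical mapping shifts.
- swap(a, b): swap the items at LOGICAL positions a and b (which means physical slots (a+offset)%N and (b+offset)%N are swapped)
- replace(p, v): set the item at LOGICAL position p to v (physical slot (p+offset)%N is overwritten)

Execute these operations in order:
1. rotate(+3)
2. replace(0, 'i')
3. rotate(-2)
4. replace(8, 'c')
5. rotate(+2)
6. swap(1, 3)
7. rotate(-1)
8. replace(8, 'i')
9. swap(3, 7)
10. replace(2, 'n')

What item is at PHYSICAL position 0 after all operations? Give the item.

After op 1 (rotate(+3)): offset=3, physical=[A,B,C,D,E,F,G,H,I], logical=[D,E,F,G,H,I,A,B,C]
After op 2 (replace(0, 'i')): offset=3, physical=[A,B,C,i,E,F,G,H,I], logical=[i,E,F,G,H,I,A,B,C]
After op 3 (rotate(-2)): offset=1, physical=[A,B,C,i,E,F,G,H,I], logical=[B,C,i,E,F,G,H,I,A]
After op 4 (replace(8, 'c')): offset=1, physical=[c,B,C,i,E,F,G,H,I], logical=[B,C,i,E,F,G,H,I,c]
After op 5 (rotate(+2)): offset=3, physical=[c,B,C,i,E,F,G,H,I], logical=[i,E,F,G,H,I,c,B,C]
After op 6 (swap(1, 3)): offset=3, physical=[c,B,C,i,G,F,E,H,I], logical=[i,G,F,E,H,I,c,B,C]
After op 7 (rotate(-1)): offset=2, physical=[c,B,C,i,G,F,E,H,I], logical=[C,i,G,F,E,H,I,c,B]
After op 8 (replace(8, 'i')): offset=2, physical=[c,i,C,i,G,F,E,H,I], logical=[C,i,G,F,E,H,I,c,i]
After op 9 (swap(3, 7)): offset=2, physical=[F,i,C,i,G,c,E,H,I], logical=[C,i,G,c,E,H,I,F,i]
After op 10 (replace(2, 'n')): offset=2, physical=[F,i,C,i,n,c,E,H,I], logical=[C,i,n,c,E,H,I,F,i]

Answer: F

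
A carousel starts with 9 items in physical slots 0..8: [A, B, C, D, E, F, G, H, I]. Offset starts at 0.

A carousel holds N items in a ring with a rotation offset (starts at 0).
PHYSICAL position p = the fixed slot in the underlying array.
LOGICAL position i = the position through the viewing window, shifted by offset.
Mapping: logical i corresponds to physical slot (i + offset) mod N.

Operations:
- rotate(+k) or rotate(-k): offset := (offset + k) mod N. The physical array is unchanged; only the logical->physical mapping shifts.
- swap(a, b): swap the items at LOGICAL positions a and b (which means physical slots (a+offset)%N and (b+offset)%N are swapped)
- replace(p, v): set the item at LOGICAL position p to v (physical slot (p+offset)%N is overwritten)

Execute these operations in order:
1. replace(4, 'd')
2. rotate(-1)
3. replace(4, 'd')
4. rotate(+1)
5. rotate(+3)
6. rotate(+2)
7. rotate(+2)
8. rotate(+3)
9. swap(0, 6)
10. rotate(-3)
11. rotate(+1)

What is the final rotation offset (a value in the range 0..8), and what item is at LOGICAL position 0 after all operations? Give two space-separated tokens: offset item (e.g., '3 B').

Answer: 8 I

Derivation:
After op 1 (replace(4, 'd')): offset=0, physical=[A,B,C,D,d,F,G,H,I], logical=[A,B,C,D,d,F,G,H,I]
After op 2 (rotate(-1)): offset=8, physical=[A,B,C,D,d,F,G,H,I], logical=[I,A,B,C,D,d,F,G,H]
After op 3 (replace(4, 'd')): offset=8, physical=[A,B,C,d,d,F,G,H,I], logical=[I,A,B,C,d,d,F,G,H]
After op 4 (rotate(+1)): offset=0, physical=[A,B,C,d,d,F,G,H,I], logical=[A,B,C,d,d,F,G,H,I]
After op 5 (rotate(+3)): offset=3, physical=[A,B,C,d,d,F,G,H,I], logical=[d,d,F,G,H,I,A,B,C]
After op 6 (rotate(+2)): offset=5, physical=[A,B,C,d,d,F,G,H,I], logical=[F,G,H,I,A,B,C,d,d]
After op 7 (rotate(+2)): offset=7, physical=[A,B,C,d,d,F,G,H,I], logical=[H,I,A,B,C,d,d,F,G]
After op 8 (rotate(+3)): offset=1, physical=[A,B,C,d,d,F,G,H,I], logical=[B,C,d,d,F,G,H,I,A]
After op 9 (swap(0, 6)): offset=1, physical=[A,H,C,d,d,F,G,B,I], logical=[H,C,d,d,F,G,B,I,A]
After op 10 (rotate(-3)): offset=7, physical=[A,H,C,d,d,F,G,B,I], logical=[B,I,A,H,C,d,d,F,G]
After op 11 (rotate(+1)): offset=8, physical=[A,H,C,d,d,F,G,B,I], logical=[I,A,H,C,d,d,F,G,B]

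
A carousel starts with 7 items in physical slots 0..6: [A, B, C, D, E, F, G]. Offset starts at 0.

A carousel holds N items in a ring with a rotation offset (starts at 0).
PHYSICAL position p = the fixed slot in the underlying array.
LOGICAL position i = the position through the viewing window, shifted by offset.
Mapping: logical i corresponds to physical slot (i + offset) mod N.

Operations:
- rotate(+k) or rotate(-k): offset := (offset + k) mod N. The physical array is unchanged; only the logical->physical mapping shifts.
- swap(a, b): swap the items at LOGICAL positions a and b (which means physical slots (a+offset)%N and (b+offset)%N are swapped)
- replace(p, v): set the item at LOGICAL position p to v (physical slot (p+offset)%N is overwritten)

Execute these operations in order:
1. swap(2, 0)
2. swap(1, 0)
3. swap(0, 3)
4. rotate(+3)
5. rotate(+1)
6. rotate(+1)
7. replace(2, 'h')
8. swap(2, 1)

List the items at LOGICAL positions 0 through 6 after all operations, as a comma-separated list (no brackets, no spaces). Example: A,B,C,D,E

Answer: F,h,G,C,A,B,E

Derivation:
After op 1 (swap(2, 0)): offset=0, physical=[C,B,A,D,E,F,G], logical=[C,B,A,D,E,F,G]
After op 2 (swap(1, 0)): offset=0, physical=[B,C,A,D,E,F,G], logical=[B,C,A,D,E,F,G]
After op 3 (swap(0, 3)): offset=0, physical=[D,C,A,B,E,F,G], logical=[D,C,A,B,E,F,G]
After op 4 (rotate(+3)): offset=3, physical=[D,C,A,B,E,F,G], logical=[B,E,F,G,D,C,A]
After op 5 (rotate(+1)): offset=4, physical=[D,C,A,B,E,F,G], logical=[E,F,G,D,C,A,B]
After op 6 (rotate(+1)): offset=5, physical=[D,C,A,B,E,F,G], logical=[F,G,D,C,A,B,E]
After op 7 (replace(2, 'h')): offset=5, physical=[h,C,A,B,E,F,G], logical=[F,G,h,C,A,B,E]
After op 8 (swap(2, 1)): offset=5, physical=[G,C,A,B,E,F,h], logical=[F,h,G,C,A,B,E]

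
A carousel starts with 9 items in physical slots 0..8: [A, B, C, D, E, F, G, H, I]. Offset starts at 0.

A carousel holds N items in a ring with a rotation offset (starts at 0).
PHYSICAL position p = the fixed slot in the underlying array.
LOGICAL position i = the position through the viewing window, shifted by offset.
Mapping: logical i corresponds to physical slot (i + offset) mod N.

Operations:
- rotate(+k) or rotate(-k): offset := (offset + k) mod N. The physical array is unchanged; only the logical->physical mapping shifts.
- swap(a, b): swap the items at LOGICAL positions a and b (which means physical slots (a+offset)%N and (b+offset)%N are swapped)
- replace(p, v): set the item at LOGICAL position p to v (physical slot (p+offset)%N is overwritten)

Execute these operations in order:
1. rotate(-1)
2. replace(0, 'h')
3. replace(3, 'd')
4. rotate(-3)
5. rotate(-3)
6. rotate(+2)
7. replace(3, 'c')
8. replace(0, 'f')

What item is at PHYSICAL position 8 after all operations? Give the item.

Answer: h

Derivation:
After op 1 (rotate(-1)): offset=8, physical=[A,B,C,D,E,F,G,H,I], logical=[I,A,B,C,D,E,F,G,H]
After op 2 (replace(0, 'h')): offset=8, physical=[A,B,C,D,E,F,G,H,h], logical=[h,A,B,C,D,E,F,G,H]
After op 3 (replace(3, 'd')): offset=8, physical=[A,B,d,D,E,F,G,H,h], logical=[h,A,B,d,D,E,F,G,H]
After op 4 (rotate(-3)): offset=5, physical=[A,B,d,D,E,F,G,H,h], logical=[F,G,H,h,A,B,d,D,E]
After op 5 (rotate(-3)): offset=2, physical=[A,B,d,D,E,F,G,H,h], logical=[d,D,E,F,G,H,h,A,B]
After op 6 (rotate(+2)): offset=4, physical=[A,B,d,D,E,F,G,H,h], logical=[E,F,G,H,h,A,B,d,D]
After op 7 (replace(3, 'c')): offset=4, physical=[A,B,d,D,E,F,G,c,h], logical=[E,F,G,c,h,A,B,d,D]
After op 8 (replace(0, 'f')): offset=4, physical=[A,B,d,D,f,F,G,c,h], logical=[f,F,G,c,h,A,B,d,D]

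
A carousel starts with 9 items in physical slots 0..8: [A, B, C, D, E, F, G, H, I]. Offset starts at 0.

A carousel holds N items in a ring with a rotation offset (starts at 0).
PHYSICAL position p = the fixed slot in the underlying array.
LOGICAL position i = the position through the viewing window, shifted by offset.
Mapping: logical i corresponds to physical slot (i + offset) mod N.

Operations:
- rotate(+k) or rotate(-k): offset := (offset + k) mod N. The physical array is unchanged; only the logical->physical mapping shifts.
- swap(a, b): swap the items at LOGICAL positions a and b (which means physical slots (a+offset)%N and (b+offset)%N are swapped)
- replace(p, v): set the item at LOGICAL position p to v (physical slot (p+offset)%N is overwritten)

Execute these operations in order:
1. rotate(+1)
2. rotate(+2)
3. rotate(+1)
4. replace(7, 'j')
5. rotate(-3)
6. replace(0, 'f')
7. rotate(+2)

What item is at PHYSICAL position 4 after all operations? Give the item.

After op 1 (rotate(+1)): offset=1, physical=[A,B,C,D,E,F,G,H,I], logical=[B,C,D,E,F,G,H,I,A]
After op 2 (rotate(+2)): offset=3, physical=[A,B,C,D,E,F,G,H,I], logical=[D,E,F,G,H,I,A,B,C]
After op 3 (rotate(+1)): offset=4, physical=[A,B,C,D,E,F,G,H,I], logical=[E,F,G,H,I,A,B,C,D]
After op 4 (replace(7, 'j')): offset=4, physical=[A,B,j,D,E,F,G,H,I], logical=[E,F,G,H,I,A,B,j,D]
After op 5 (rotate(-3)): offset=1, physical=[A,B,j,D,E,F,G,H,I], logical=[B,j,D,E,F,G,H,I,A]
After op 6 (replace(0, 'f')): offset=1, physical=[A,f,j,D,E,F,G,H,I], logical=[f,j,D,E,F,G,H,I,A]
After op 7 (rotate(+2)): offset=3, physical=[A,f,j,D,E,F,G,H,I], logical=[D,E,F,G,H,I,A,f,j]

Answer: E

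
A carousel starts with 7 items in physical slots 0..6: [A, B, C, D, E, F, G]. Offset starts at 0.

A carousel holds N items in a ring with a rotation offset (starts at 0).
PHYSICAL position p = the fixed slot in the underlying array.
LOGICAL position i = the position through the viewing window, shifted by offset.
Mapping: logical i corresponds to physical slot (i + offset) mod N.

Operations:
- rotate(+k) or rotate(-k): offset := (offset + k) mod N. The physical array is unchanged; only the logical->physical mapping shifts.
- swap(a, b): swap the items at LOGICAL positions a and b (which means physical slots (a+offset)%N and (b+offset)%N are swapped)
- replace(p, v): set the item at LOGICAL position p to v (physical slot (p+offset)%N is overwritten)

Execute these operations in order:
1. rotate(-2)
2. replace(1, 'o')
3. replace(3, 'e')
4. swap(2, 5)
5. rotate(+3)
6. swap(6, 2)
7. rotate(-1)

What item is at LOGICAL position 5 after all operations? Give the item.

Answer: F

Derivation:
After op 1 (rotate(-2)): offset=5, physical=[A,B,C,D,E,F,G], logical=[F,G,A,B,C,D,E]
After op 2 (replace(1, 'o')): offset=5, physical=[A,B,C,D,E,F,o], logical=[F,o,A,B,C,D,E]
After op 3 (replace(3, 'e')): offset=5, physical=[A,e,C,D,E,F,o], logical=[F,o,A,e,C,D,E]
After op 4 (swap(2, 5)): offset=5, physical=[D,e,C,A,E,F,o], logical=[F,o,D,e,C,A,E]
After op 5 (rotate(+3)): offset=1, physical=[D,e,C,A,E,F,o], logical=[e,C,A,E,F,o,D]
After op 6 (swap(6, 2)): offset=1, physical=[A,e,C,D,E,F,o], logical=[e,C,D,E,F,o,A]
After op 7 (rotate(-1)): offset=0, physical=[A,e,C,D,E,F,o], logical=[A,e,C,D,E,F,o]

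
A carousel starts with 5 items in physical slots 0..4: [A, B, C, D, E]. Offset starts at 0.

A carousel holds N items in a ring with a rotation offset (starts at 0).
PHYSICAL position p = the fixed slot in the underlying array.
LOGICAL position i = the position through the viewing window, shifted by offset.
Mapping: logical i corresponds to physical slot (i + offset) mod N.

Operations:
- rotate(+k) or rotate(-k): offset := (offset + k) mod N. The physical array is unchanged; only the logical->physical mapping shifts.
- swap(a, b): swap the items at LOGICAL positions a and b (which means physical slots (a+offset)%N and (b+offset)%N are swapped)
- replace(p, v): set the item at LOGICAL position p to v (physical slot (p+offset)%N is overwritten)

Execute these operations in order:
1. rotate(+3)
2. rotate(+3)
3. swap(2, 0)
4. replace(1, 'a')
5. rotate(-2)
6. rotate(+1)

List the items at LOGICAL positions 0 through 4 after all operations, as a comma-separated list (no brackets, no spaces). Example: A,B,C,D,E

Answer: A,D,a,B,E

Derivation:
After op 1 (rotate(+3)): offset=3, physical=[A,B,C,D,E], logical=[D,E,A,B,C]
After op 2 (rotate(+3)): offset=1, physical=[A,B,C,D,E], logical=[B,C,D,E,A]
After op 3 (swap(2, 0)): offset=1, physical=[A,D,C,B,E], logical=[D,C,B,E,A]
After op 4 (replace(1, 'a')): offset=1, physical=[A,D,a,B,E], logical=[D,a,B,E,A]
After op 5 (rotate(-2)): offset=4, physical=[A,D,a,B,E], logical=[E,A,D,a,B]
After op 6 (rotate(+1)): offset=0, physical=[A,D,a,B,E], logical=[A,D,a,B,E]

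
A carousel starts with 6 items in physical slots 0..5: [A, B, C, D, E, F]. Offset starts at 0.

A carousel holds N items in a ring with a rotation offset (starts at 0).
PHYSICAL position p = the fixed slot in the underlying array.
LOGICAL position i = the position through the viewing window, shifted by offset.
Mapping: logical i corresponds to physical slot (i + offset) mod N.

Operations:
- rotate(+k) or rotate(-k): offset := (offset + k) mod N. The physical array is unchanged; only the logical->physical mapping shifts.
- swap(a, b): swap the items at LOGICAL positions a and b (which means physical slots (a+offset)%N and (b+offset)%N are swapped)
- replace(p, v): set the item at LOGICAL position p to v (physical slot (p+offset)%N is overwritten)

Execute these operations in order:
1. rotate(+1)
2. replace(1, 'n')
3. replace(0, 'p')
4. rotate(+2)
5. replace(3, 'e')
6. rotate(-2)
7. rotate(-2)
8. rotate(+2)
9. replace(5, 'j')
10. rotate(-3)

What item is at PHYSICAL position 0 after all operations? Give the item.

After op 1 (rotate(+1)): offset=1, physical=[A,B,C,D,E,F], logical=[B,C,D,E,F,A]
After op 2 (replace(1, 'n')): offset=1, physical=[A,B,n,D,E,F], logical=[B,n,D,E,F,A]
After op 3 (replace(0, 'p')): offset=1, physical=[A,p,n,D,E,F], logical=[p,n,D,E,F,A]
After op 4 (rotate(+2)): offset=3, physical=[A,p,n,D,E,F], logical=[D,E,F,A,p,n]
After op 5 (replace(3, 'e')): offset=3, physical=[e,p,n,D,E,F], logical=[D,E,F,e,p,n]
After op 6 (rotate(-2)): offset=1, physical=[e,p,n,D,E,F], logical=[p,n,D,E,F,e]
After op 7 (rotate(-2)): offset=5, physical=[e,p,n,D,E,F], logical=[F,e,p,n,D,E]
After op 8 (rotate(+2)): offset=1, physical=[e,p,n,D,E,F], logical=[p,n,D,E,F,e]
After op 9 (replace(5, 'j')): offset=1, physical=[j,p,n,D,E,F], logical=[p,n,D,E,F,j]
After op 10 (rotate(-3)): offset=4, physical=[j,p,n,D,E,F], logical=[E,F,j,p,n,D]

Answer: j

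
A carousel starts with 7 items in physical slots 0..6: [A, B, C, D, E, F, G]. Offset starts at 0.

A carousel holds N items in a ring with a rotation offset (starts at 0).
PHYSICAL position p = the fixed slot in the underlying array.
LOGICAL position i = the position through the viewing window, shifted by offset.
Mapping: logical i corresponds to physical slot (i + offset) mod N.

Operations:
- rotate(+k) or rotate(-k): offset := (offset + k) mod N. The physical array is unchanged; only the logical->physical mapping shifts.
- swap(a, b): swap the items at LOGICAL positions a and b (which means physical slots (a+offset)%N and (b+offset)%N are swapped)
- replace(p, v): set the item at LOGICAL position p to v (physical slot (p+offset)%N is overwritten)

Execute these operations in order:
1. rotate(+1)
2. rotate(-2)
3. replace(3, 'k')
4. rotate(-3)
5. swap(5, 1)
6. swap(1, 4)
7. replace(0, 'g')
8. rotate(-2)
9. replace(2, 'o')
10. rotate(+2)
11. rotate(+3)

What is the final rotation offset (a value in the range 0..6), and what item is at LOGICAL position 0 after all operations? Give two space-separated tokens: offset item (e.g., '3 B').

Answer: 6 G

Derivation:
After op 1 (rotate(+1)): offset=1, physical=[A,B,C,D,E,F,G], logical=[B,C,D,E,F,G,A]
After op 2 (rotate(-2)): offset=6, physical=[A,B,C,D,E,F,G], logical=[G,A,B,C,D,E,F]
After op 3 (replace(3, 'k')): offset=6, physical=[A,B,k,D,E,F,G], logical=[G,A,B,k,D,E,F]
After op 4 (rotate(-3)): offset=3, physical=[A,B,k,D,E,F,G], logical=[D,E,F,G,A,B,k]
After op 5 (swap(5, 1)): offset=3, physical=[A,E,k,D,B,F,G], logical=[D,B,F,G,A,E,k]
After op 6 (swap(1, 4)): offset=3, physical=[B,E,k,D,A,F,G], logical=[D,A,F,G,B,E,k]
After op 7 (replace(0, 'g')): offset=3, physical=[B,E,k,g,A,F,G], logical=[g,A,F,G,B,E,k]
After op 8 (rotate(-2)): offset=1, physical=[B,E,k,g,A,F,G], logical=[E,k,g,A,F,G,B]
After op 9 (replace(2, 'o')): offset=1, physical=[B,E,k,o,A,F,G], logical=[E,k,o,A,F,G,B]
After op 10 (rotate(+2)): offset=3, physical=[B,E,k,o,A,F,G], logical=[o,A,F,G,B,E,k]
After op 11 (rotate(+3)): offset=6, physical=[B,E,k,o,A,F,G], logical=[G,B,E,k,o,A,F]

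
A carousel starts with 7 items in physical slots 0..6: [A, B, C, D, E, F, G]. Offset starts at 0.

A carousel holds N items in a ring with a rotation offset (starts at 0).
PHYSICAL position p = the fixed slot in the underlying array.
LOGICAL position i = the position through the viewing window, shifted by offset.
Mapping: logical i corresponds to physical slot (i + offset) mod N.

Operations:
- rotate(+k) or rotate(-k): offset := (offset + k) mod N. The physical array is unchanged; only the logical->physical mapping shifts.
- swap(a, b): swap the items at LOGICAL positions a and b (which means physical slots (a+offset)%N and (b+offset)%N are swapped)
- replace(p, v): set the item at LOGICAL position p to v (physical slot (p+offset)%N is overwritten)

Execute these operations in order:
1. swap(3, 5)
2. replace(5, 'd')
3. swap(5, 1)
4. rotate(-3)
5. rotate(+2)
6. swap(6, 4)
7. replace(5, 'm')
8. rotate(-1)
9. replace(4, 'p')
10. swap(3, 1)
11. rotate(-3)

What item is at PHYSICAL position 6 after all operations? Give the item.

Answer: d

Derivation:
After op 1 (swap(3, 5)): offset=0, physical=[A,B,C,F,E,D,G], logical=[A,B,C,F,E,D,G]
After op 2 (replace(5, 'd')): offset=0, physical=[A,B,C,F,E,d,G], logical=[A,B,C,F,E,d,G]
After op 3 (swap(5, 1)): offset=0, physical=[A,d,C,F,E,B,G], logical=[A,d,C,F,E,B,G]
After op 4 (rotate(-3)): offset=4, physical=[A,d,C,F,E,B,G], logical=[E,B,G,A,d,C,F]
After op 5 (rotate(+2)): offset=6, physical=[A,d,C,F,E,B,G], logical=[G,A,d,C,F,E,B]
After op 6 (swap(6, 4)): offset=6, physical=[A,d,C,B,E,F,G], logical=[G,A,d,C,B,E,F]
After op 7 (replace(5, 'm')): offset=6, physical=[A,d,C,B,m,F,G], logical=[G,A,d,C,B,m,F]
After op 8 (rotate(-1)): offset=5, physical=[A,d,C,B,m,F,G], logical=[F,G,A,d,C,B,m]
After op 9 (replace(4, 'p')): offset=5, physical=[A,d,p,B,m,F,G], logical=[F,G,A,d,p,B,m]
After op 10 (swap(3, 1)): offset=5, physical=[A,G,p,B,m,F,d], logical=[F,d,A,G,p,B,m]
After op 11 (rotate(-3)): offset=2, physical=[A,G,p,B,m,F,d], logical=[p,B,m,F,d,A,G]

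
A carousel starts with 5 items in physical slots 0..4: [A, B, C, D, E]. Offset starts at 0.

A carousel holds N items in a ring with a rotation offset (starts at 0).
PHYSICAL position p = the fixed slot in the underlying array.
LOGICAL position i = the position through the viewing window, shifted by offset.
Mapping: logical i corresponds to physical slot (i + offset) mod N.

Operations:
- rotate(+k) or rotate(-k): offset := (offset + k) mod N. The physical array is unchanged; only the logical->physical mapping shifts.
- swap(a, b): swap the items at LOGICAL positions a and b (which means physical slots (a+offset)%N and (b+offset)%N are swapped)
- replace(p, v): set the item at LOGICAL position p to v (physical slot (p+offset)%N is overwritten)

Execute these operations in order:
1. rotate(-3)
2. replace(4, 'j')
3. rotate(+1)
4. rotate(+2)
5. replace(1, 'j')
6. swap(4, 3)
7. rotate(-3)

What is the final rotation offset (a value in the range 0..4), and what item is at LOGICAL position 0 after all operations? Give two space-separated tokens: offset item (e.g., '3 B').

After op 1 (rotate(-3)): offset=2, physical=[A,B,C,D,E], logical=[C,D,E,A,B]
After op 2 (replace(4, 'j')): offset=2, physical=[A,j,C,D,E], logical=[C,D,E,A,j]
After op 3 (rotate(+1)): offset=3, physical=[A,j,C,D,E], logical=[D,E,A,j,C]
After op 4 (rotate(+2)): offset=0, physical=[A,j,C,D,E], logical=[A,j,C,D,E]
After op 5 (replace(1, 'j')): offset=0, physical=[A,j,C,D,E], logical=[A,j,C,D,E]
After op 6 (swap(4, 3)): offset=0, physical=[A,j,C,E,D], logical=[A,j,C,E,D]
After op 7 (rotate(-3)): offset=2, physical=[A,j,C,E,D], logical=[C,E,D,A,j]

Answer: 2 C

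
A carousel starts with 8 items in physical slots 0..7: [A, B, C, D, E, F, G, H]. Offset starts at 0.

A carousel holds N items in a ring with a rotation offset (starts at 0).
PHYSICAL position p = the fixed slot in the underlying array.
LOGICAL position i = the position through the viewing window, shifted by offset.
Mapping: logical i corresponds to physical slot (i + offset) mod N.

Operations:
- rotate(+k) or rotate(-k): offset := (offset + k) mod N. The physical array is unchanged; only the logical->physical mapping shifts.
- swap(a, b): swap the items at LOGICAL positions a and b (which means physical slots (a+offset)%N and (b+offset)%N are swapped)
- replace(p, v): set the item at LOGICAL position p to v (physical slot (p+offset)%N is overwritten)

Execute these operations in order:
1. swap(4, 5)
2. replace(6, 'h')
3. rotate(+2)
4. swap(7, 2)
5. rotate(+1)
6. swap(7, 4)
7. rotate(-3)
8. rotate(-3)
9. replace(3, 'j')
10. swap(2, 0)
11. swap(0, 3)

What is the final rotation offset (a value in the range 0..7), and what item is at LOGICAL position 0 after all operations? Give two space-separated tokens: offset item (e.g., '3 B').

Answer: 5 j

Derivation:
After op 1 (swap(4, 5)): offset=0, physical=[A,B,C,D,F,E,G,H], logical=[A,B,C,D,F,E,G,H]
After op 2 (replace(6, 'h')): offset=0, physical=[A,B,C,D,F,E,h,H], logical=[A,B,C,D,F,E,h,H]
After op 3 (rotate(+2)): offset=2, physical=[A,B,C,D,F,E,h,H], logical=[C,D,F,E,h,H,A,B]
After op 4 (swap(7, 2)): offset=2, physical=[A,F,C,D,B,E,h,H], logical=[C,D,B,E,h,H,A,F]
After op 5 (rotate(+1)): offset=3, physical=[A,F,C,D,B,E,h,H], logical=[D,B,E,h,H,A,F,C]
After op 6 (swap(7, 4)): offset=3, physical=[A,F,H,D,B,E,h,C], logical=[D,B,E,h,C,A,F,H]
After op 7 (rotate(-3)): offset=0, physical=[A,F,H,D,B,E,h,C], logical=[A,F,H,D,B,E,h,C]
After op 8 (rotate(-3)): offset=5, physical=[A,F,H,D,B,E,h,C], logical=[E,h,C,A,F,H,D,B]
After op 9 (replace(3, 'j')): offset=5, physical=[j,F,H,D,B,E,h,C], logical=[E,h,C,j,F,H,D,B]
After op 10 (swap(2, 0)): offset=5, physical=[j,F,H,D,B,C,h,E], logical=[C,h,E,j,F,H,D,B]
After op 11 (swap(0, 3)): offset=5, physical=[C,F,H,D,B,j,h,E], logical=[j,h,E,C,F,H,D,B]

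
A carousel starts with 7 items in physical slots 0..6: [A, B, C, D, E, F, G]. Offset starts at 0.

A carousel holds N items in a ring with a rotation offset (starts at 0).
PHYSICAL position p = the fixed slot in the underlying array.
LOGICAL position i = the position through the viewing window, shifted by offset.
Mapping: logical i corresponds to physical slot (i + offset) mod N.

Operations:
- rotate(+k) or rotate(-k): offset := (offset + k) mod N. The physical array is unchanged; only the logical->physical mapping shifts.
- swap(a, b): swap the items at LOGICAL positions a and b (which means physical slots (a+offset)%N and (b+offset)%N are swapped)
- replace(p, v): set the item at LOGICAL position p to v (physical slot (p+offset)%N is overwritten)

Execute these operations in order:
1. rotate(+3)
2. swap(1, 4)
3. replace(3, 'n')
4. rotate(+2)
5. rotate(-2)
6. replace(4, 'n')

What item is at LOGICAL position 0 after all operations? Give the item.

After op 1 (rotate(+3)): offset=3, physical=[A,B,C,D,E,F,G], logical=[D,E,F,G,A,B,C]
After op 2 (swap(1, 4)): offset=3, physical=[E,B,C,D,A,F,G], logical=[D,A,F,G,E,B,C]
After op 3 (replace(3, 'n')): offset=3, physical=[E,B,C,D,A,F,n], logical=[D,A,F,n,E,B,C]
After op 4 (rotate(+2)): offset=5, physical=[E,B,C,D,A,F,n], logical=[F,n,E,B,C,D,A]
After op 5 (rotate(-2)): offset=3, physical=[E,B,C,D,A,F,n], logical=[D,A,F,n,E,B,C]
After op 6 (replace(4, 'n')): offset=3, physical=[n,B,C,D,A,F,n], logical=[D,A,F,n,n,B,C]

Answer: D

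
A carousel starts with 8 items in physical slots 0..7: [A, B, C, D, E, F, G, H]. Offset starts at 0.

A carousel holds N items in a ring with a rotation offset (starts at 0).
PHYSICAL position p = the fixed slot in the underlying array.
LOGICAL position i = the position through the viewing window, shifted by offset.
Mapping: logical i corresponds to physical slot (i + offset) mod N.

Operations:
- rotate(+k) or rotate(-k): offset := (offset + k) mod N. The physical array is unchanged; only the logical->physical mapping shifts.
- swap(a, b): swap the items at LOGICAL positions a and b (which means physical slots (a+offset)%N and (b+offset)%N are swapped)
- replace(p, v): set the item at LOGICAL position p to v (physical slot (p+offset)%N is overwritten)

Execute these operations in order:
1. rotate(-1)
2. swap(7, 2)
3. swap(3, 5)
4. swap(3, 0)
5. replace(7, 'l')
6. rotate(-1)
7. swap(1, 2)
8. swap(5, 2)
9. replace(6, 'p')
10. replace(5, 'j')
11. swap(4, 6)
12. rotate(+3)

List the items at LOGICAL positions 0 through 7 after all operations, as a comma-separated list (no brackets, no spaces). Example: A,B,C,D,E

Answer: G,p,j,H,F,l,A,D

Derivation:
After op 1 (rotate(-1)): offset=7, physical=[A,B,C,D,E,F,G,H], logical=[H,A,B,C,D,E,F,G]
After op 2 (swap(7, 2)): offset=7, physical=[A,G,C,D,E,F,B,H], logical=[H,A,G,C,D,E,F,B]
After op 3 (swap(3, 5)): offset=7, physical=[A,G,E,D,C,F,B,H], logical=[H,A,G,E,D,C,F,B]
After op 4 (swap(3, 0)): offset=7, physical=[A,G,H,D,C,F,B,E], logical=[E,A,G,H,D,C,F,B]
After op 5 (replace(7, 'l')): offset=7, physical=[A,G,H,D,C,F,l,E], logical=[E,A,G,H,D,C,F,l]
After op 6 (rotate(-1)): offset=6, physical=[A,G,H,D,C,F,l,E], logical=[l,E,A,G,H,D,C,F]
After op 7 (swap(1, 2)): offset=6, physical=[E,G,H,D,C,F,l,A], logical=[l,A,E,G,H,D,C,F]
After op 8 (swap(5, 2)): offset=6, physical=[D,G,H,E,C,F,l,A], logical=[l,A,D,G,H,E,C,F]
After op 9 (replace(6, 'p')): offset=6, physical=[D,G,H,E,p,F,l,A], logical=[l,A,D,G,H,E,p,F]
After op 10 (replace(5, 'j')): offset=6, physical=[D,G,H,j,p,F,l,A], logical=[l,A,D,G,H,j,p,F]
After op 11 (swap(4, 6)): offset=6, physical=[D,G,p,j,H,F,l,A], logical=[l,A,D,G,p,j,H,F]
After op 12 (rotate(+3)): offset=1, physical=[D,G,p,j,H,F,l,A], logical=[G,p,j,H,F,l,A,D]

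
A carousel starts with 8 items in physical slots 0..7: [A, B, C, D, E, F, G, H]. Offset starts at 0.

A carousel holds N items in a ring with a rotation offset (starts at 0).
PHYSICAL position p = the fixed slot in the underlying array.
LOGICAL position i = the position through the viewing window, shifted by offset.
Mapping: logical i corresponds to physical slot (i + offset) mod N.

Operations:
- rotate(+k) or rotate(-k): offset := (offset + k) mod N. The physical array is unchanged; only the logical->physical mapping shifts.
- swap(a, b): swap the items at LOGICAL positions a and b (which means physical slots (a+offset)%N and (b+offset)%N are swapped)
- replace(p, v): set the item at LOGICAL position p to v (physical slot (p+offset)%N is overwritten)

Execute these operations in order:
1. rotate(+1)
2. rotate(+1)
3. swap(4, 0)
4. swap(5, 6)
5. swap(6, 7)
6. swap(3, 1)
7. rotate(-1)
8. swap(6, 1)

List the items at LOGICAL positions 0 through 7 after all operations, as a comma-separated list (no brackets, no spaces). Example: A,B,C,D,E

Answer: H,A,F,E,D,C,G,B

Derivation:
After op 1 (rotate(+1)): offset=1, physical=[A,B,C,D,E,F,G,H], logical=[B,C,D,E,F,G,H,A]
After op 2 (rotate(+1)): offset=2, physical=[A,B,C,D,E,F,G,H], logical=[C,D,E,F,G,H,A,B]
After op 3 (swap(4, 0)): offset=2, physical=[A,B,G,D,E,F,C,H], logical=[G,D,E,F,C,H,A,B]
After op 4 (swap(5, 6)): offset=2, physical=[H,B,G,D,E,F,C,A], logical=[G,D,E,F,C,A,H,B]
After op 5 (swap(6, 7)): offset=2, physical=[B,H,G,D,E,F,C,A], logical=[G,D,E,F,C,A,B,H]
After op 6 (swap(3, 1)): offset=2, physical=[B,H,G,F,E,D,C,A], logical=[G,F,E,D,C,A,B,H]
After op 7 (rotate(-1)): offset=1, physical=[B,H,G,F,E,D,C,A], logical=[H,G,F,E,D,C,A,B]
After op 8 (swap(6, 1)): offset=1, physical=[B,H,A,F,E,D,C,G], logical=[H,A,F,E,D,C,G,B]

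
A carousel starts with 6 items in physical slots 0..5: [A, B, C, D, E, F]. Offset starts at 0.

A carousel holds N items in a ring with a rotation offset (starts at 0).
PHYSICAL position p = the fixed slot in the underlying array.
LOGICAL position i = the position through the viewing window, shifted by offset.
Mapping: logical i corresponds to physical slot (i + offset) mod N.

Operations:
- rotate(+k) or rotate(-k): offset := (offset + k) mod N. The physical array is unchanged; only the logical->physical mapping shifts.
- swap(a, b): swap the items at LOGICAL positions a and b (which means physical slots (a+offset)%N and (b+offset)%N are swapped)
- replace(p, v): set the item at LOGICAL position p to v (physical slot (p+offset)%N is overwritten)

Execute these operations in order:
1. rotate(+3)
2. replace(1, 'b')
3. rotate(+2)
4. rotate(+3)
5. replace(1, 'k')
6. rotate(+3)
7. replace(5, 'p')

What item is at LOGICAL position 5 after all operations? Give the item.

After op 1 (rotate(+3)): offset=3, physical=[A,B,C,D,E,F], logical=[D,E,F,A,B,C]
After op 2 (replace(1, 'b')): offset=3, physical=[A,B,C,D,b,F], logical=[D,b,F,A,B,C]
After op 3 (rotate(+2)): offset=5, physical=[A,B,C,D,b,F], logical=[F,A,B,C,D,b]
After op 4 (rotate(+3)): offset=2, physical=[A,B,C,D,b,F], logical=[C,D,b,F,A,B]
After op 5 (replace(1, 'k')): offset=2, physical=[A,B,C,k,b,F], logical=[C,k,b,F,A,B]
After op 6 (rotate(+3)): offset=5, physical=[A,B,C,k,b,F], logical=[F,A,B,C,k,b]
After op 7 (replace(5, 'p')): offset=5, physical=[A,B,C,k,p,F], logical=[F,A,B,C,k,p]

Answer: p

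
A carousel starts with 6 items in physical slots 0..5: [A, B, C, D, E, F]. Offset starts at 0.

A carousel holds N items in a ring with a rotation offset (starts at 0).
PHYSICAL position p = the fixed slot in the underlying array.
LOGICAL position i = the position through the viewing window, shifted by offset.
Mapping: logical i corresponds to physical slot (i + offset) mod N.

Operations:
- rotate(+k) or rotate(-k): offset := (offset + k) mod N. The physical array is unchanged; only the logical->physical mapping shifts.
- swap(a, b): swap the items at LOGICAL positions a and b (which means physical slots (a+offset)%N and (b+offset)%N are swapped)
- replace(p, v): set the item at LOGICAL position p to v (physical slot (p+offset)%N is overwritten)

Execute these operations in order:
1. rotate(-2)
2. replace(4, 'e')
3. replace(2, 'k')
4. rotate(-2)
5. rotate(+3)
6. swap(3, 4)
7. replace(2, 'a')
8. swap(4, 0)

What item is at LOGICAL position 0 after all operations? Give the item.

Answer: e

Derivation:
After op 1 (rotate(-2)): offset=4, physical=[A,B,C,D,E,F], logical=[E,F,A,B,C,D]
After op 2 (replace(4, 'e')): offset=4, physical=[A,B,e,D,E,F], logical=[E,F,A,B,e,D]
After op 3 (replace(2, 'k')): offset=4, physical=[k,B,e,D,E,F], logical=[E,F,k,B,e,D]
After op 4 (rotate(-2)): offset=2, physical=[k,B,e,D,E,F], logical=[e,D,E,F,k,B]
After op 5 (rotate(+3)): offset=5, physical=[k,B,e,D,E,F], logical=[F,k,B,e,D,E]
After op 6 (swap(3, 4)): offset=5, physical=[k,B,D,e,E,F], logical=[F,k,B,D,e,E]
After op 7 (replace(2, 'a')): offset=5, physical=[k,a,D,e,E,F], logical=[F,k,a,D,e,E]
After op 8 (swap(4, 0)): offset=5, physical=[k,a,D,F,E,e], logical=[e,k,a,D,F,E]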